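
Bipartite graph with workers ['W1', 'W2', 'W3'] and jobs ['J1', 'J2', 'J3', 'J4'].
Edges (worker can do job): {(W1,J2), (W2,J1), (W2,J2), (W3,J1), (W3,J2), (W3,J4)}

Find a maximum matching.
Matching: {(W1,J2), (W2,J1), (W3,J4)}

Maximum matching (size 3):
  W1 → J2
  W2 → J1
  W3 → J4

Each worker is assigned to at most one job, and each job to at most one worker.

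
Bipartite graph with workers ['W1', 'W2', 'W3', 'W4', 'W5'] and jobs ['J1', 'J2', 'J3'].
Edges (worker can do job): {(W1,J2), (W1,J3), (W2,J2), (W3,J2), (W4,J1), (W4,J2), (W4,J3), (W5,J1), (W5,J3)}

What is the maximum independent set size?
Maximum independent set = 5

By König's theorem:
- Min vertex cover = Max matching = 3
- Max independent set = Total vertices - Min vertex cover
- Max independent set = 8 - 3 = 5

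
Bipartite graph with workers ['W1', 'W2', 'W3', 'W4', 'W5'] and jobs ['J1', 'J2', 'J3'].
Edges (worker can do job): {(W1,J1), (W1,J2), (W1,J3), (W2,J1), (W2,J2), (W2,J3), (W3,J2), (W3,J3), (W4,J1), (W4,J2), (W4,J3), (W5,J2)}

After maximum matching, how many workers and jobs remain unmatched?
Unmatched: 2 workers, 0 jobs

Maximum matching size: 3
Workers: 5 total, 3 matched, 2 unmatched
Jobs: 3 total, 3 matched, 0 unmatched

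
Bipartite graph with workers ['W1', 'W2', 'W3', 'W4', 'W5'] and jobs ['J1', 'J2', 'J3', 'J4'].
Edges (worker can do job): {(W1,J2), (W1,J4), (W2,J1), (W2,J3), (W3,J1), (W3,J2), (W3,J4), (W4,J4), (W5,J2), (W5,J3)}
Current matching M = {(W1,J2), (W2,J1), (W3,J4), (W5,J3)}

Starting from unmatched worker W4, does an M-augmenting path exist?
No augmenting path from W4

Alternating search from W4 reaches jobs: {J1, J2, J3, J4}.
Every reachable job is already matched in M, and following those matched edges back to workers exposes no further unvisited jobs.
No M-augmenting path from W4 exists.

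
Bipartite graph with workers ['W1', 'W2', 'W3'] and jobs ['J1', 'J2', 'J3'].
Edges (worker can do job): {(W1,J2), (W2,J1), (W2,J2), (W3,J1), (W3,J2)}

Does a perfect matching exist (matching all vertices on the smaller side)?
No, maximum matching has size 2 < 3

Maximum matching has size 2, need 3 for perfect matching.
Unmatched workers: ['W2']
Unmatched jobs: ['J3']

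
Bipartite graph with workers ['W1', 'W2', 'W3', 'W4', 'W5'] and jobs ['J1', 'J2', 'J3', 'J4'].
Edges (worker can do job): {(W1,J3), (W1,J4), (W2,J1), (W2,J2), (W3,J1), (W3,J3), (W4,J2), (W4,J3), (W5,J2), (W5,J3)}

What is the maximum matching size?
Maximum matching size = 4

Maximum matching: {(W1,J4), (W2,J1), (W3,J3), (W5,J2)}
Size: 4

This assigns 4 workers to 4 distinct jobs.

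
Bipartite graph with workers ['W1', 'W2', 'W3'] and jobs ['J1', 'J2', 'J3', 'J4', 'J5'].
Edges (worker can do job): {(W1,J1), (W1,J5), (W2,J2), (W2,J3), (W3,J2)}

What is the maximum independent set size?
Maximum independent set = 5

By König's theorem:
- Min vertex cover = Max matching = 3
- Max independent set = Total vertices - Min vertex cover
- Max independent set = 8 - 3 = 5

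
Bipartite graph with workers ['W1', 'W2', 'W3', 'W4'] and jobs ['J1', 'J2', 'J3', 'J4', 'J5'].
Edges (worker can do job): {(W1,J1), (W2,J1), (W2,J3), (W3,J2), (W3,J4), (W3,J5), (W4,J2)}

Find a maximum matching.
Matching: {(W1,J1), (W2,J3), (W3,J5), (W4,J2)}

Maximum matching (size 4):
  W1 → J1
  W2 → J3
  W3 → J5
  W4 → J2

Each worker is assigned to at most one job, and each job to at most one worker.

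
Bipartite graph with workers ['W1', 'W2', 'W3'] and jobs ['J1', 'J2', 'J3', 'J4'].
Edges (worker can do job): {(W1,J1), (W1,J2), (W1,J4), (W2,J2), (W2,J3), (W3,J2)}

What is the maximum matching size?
Maximum matching size = 3

Maximum matching: {(W1,J1), (W2,J3), (W3,J2)}
Size: 3

This assigns 3 workers to 3 distinct jobs.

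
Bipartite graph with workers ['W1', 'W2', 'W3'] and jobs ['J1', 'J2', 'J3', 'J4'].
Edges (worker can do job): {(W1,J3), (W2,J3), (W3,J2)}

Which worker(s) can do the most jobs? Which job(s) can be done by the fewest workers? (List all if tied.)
Most versatile: W1, W2, W3 (1 jobs); Least covered: J1, J4 (0 workers)

Worker degrees (jobs they can do): W1:1, W2:1, W3:1
Job degrees (workers who can do it): J1:0, J2:1, J3:2, J4:0

Maximum worker degree is 1, achieved by: W1, W2, W3
Minimum job degree is 0, achieved by: J1, J4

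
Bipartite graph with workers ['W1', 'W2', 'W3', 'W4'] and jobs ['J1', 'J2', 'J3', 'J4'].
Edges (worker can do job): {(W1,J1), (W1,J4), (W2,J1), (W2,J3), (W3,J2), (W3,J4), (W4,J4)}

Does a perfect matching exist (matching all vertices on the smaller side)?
Yes, perfect matching exists (size 4)

Perfect matching: {(W1,J1), (W2,J3), (W3,J2), (W4,J4)}
All 4 vertices on the smaller side are matched.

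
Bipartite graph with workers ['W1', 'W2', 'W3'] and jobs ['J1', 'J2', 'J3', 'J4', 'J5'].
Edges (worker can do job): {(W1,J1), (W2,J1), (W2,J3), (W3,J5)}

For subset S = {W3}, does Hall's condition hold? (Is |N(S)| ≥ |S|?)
Yes: |N(S)| = 1, |S| = 1

Subset S = {W3}
Neighbors N(S) = {J5}

|N(S)| = 1, |S| = 1
Hall's condition: |N(S)| ≥ |S| is satisfied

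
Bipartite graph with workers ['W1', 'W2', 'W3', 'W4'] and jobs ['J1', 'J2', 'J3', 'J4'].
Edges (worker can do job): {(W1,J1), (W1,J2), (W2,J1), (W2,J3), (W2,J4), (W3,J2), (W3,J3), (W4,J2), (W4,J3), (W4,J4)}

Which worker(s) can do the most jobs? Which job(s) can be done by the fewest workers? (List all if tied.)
Most versatile: W2, W4 (3 jobs); Least covered: J1, J4 (2 workers)

Worker degrees (jobs they can do): W1:2, W2:3, W3:2, W4:3
Job degrees (workers who can do it): J1:2, J2:3, J3:3, J4:2

Maximum worker degree is 3, achieved by: W2, W4
Minimum job degree is 2, achieved by: J1, J4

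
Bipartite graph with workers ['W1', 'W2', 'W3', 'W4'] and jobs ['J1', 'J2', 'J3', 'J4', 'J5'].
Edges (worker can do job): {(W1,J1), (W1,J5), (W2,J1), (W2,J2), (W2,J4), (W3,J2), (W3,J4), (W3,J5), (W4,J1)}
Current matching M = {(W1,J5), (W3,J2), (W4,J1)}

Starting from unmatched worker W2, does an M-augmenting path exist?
Yes: W2 → J4

An M-augmenting path alternates non-matching / matching edges, starting and ending at unmatched vertices.
Path: W2 → J4
(J4 is unmatched in M, so the path is augmenting.)
Flipping edges along this path would increase |M| from 3 to 4.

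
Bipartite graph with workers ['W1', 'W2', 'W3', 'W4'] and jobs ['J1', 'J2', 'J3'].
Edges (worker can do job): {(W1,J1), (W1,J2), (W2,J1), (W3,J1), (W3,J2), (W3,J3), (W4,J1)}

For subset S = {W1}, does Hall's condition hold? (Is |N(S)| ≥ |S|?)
Yes: |N(S)| = 2, |S| = 1

Subset S = {W1}
Neighbors N(S) = {J1, J2}

|N(S)| = 2, |S| = 1
Hall's condition: |N(S)| ≥ |S| is satisfied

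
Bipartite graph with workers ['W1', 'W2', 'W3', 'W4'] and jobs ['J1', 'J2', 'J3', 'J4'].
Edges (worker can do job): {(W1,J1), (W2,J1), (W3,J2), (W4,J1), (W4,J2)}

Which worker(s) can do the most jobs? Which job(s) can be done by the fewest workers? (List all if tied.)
Most versatile: W4 (2 jobs); Least covered: J3, J4 (0 workers)

Worker degrees (jobs they can do): W1:1, W2:1, W3:1, W4:2
Job degrees (workers who can do it): J1:3, J2:2, J3:0, J4:0

Maximum worker degree is 2, achieved by: W4
Minimum job degree is 0, achieved by: J3, J4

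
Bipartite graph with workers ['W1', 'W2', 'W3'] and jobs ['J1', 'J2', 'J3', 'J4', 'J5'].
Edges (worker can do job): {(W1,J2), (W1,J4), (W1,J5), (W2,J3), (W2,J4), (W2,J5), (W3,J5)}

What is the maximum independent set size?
Maximum independent set = 5

By König's theorem:
- Min vertex cover = Max matching = 3
- Max independent set = Total vertices - Min vertex cover
- Max independent set = 8 - 3 = 5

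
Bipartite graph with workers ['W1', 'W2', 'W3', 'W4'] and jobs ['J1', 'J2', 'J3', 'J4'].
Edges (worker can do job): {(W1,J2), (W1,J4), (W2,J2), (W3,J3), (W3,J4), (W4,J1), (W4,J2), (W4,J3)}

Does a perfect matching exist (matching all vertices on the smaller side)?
Yes, perfect matching exists (size 4)

Perfect matching: {(W1,J4), (W2,J2), (W3,J3), (W4,J1)}
All 4 vertices on the smaller side are matched.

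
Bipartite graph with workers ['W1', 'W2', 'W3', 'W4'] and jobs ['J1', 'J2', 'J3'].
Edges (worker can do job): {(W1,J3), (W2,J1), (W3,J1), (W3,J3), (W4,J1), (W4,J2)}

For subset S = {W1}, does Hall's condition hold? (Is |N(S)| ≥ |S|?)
Yes: |N(S)| = 1, |S| = 1

Subset S = {W1}
Neighbors N(S) = {J3}

|N(S)| = 1, |S| = 1
Hall's condition: |N(S)| ≥ |S| is satisfied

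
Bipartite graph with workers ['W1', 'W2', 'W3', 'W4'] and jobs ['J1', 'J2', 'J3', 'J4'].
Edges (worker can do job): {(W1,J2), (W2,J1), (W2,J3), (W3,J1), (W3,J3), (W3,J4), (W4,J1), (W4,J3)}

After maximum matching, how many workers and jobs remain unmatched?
Unmatched: 0 workers, 0 jobs

Maximum matching size: 4
Workers: 4 total, 4 matched, 0 unmatched
Jobs: 4 total, 4 matched, 0 unmatched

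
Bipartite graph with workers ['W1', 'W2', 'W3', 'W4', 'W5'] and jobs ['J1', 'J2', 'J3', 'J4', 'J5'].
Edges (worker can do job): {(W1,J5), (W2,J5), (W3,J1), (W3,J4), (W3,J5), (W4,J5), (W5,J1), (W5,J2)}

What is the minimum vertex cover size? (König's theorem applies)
Minimum vertex cover size = 3

By König's theorem: in bipartite graphs,
min vertex cover = max matching = 3

Maximum matching has size 3, so minimum vertex cover also has size 3.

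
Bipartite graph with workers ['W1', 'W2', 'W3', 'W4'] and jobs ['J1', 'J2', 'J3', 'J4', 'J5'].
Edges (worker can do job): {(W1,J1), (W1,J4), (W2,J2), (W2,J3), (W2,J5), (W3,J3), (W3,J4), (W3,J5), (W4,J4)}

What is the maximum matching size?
Maximum matching size = 4

Maximum matching: {(W1,J1), (W2,J2), (W3,J5), (W4,J4)}
Size: 4

This assigns 4 workers to 4 distinct jobs.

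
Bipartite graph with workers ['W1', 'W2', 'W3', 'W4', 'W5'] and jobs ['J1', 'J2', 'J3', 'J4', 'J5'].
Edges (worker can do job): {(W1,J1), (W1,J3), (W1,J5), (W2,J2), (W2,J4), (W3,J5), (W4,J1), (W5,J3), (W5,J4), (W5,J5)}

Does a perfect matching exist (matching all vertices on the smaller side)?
Yes, perfect matching exists (size 5)

Perfect matching: {(W1,J3), (W2,J2), (W3,J5), (W4,J1), (W5,J4)}
All 5 vertices on the smaller side are matched.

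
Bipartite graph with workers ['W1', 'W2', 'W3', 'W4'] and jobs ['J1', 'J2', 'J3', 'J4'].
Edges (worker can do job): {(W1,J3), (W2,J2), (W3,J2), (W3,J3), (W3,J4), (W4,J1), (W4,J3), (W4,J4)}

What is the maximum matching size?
Maximum matching size = 4

Maximum matching: {(W1,J3), (W2,J2), (W3,J4), (W4,J1)}
Size: 4

This assigns 4 workers to 4 distinct jobs.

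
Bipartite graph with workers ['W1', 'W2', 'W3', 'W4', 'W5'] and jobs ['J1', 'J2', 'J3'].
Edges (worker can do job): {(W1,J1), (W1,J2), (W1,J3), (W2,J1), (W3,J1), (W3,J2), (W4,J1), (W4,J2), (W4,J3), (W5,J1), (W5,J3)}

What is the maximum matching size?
Maximum matching size = 3

Maximum matching: {(W3,J1), (W4,J2), (W5,J3)}
Size: 3

This assigns 3 workers to 3 distinct jobs.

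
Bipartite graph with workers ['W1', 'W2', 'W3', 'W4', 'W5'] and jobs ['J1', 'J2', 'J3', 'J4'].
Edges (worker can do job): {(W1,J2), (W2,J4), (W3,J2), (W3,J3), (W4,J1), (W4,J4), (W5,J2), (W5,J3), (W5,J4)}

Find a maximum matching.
Matching: {(W1,J2), (W3,J3), (W4,J1), (W5,J4)}

Maximum matching (size 4):
  W1 → J2
  W3 → J3
  W4 → J1
  W5 → J4

Each worker is assigned to at most one job, and each job to at most one worker.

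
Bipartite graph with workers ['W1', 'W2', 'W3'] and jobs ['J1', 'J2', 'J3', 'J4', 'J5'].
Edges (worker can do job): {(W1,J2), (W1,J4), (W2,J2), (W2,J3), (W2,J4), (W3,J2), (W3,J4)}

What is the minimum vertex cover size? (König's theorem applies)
Minimum vertex cover size = 3

By König's theorem: in bipartite graphs,
min vertex cover = max matching = 3

Maximum matching has size 3, so minimum vertex cover also has size 3.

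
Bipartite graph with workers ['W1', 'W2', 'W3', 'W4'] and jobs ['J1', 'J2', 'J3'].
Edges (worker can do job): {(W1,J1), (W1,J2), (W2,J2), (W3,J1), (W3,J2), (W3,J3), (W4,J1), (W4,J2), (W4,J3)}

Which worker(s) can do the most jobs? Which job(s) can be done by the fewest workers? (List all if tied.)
Most versatile: W3, W4 (3 jobs); Least covered: J3 (2 workers)

Worker degrees (jobs they can do): W1:2, W2:1, W3:3, W4:3
Job degrees (workers who can do it): J1:3, J2:4, J3:2

Maximum worker degree is 3, achieved by: W3, W4
Minimum job degree is 2, achieved by: J3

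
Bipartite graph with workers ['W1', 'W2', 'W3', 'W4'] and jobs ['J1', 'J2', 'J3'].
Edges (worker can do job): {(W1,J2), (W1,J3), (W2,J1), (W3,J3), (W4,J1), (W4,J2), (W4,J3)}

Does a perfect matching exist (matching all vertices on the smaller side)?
Yes, perfect matching exists (size 3)

Perfect matching: {(W2,J1), (W3,J3), (W4,J2)}
All 3 vertices on the smaller side are matched.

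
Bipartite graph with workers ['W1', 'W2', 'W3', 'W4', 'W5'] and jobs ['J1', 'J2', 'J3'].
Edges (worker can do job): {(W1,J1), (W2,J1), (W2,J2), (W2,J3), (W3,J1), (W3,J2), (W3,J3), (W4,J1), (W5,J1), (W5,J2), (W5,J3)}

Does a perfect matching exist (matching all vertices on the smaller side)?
Yes, perfect matching exists (size 3)

Perfect matching: {(W2,J3), (W3,J2), (W5,J1)}
All 3 vertices on the smaller side are matched.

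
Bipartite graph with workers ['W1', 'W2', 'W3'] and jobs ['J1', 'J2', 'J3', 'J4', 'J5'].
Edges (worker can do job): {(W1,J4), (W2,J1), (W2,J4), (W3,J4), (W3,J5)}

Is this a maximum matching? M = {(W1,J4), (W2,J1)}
No, size 2 is not maximum

Proposed matching has size 2.
Maximum matching size for this graph: 3.

This is NOT maximum - can be improved to size 3.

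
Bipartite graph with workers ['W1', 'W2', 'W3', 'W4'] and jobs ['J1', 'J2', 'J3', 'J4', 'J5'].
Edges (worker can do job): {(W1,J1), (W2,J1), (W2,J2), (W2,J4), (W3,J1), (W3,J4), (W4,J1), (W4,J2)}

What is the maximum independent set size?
Maximum independent set = 6

By König's theorem:
- Min vertex cover = Max matching = 3
- Max independent set = Total vertices - Min vertex cover
- Max independent set = 9 - 3 = 6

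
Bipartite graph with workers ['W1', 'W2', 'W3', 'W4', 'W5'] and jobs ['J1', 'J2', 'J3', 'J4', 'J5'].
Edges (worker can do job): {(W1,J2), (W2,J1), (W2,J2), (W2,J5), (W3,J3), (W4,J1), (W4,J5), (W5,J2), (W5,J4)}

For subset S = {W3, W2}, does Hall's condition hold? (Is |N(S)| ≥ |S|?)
Yes: |N(S)| = 4, |S| = 2

Subset S = {W3, W2}
Neighbors N(S) = {J1, J2, J3, J5}

|N(S)| = 4, |S| = 2
Hall's condition: |N(S)| ≥ |S| is satisfied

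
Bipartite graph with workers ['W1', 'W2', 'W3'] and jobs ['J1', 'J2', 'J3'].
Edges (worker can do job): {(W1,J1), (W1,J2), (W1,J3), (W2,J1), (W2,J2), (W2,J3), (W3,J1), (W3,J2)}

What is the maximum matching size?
Maximum matching size = 3

Maximum matching: {(W1,J1), (W2,J3), (W3,J2)}
Size: 3

This assigns 3 workers to 3 distinct jobs.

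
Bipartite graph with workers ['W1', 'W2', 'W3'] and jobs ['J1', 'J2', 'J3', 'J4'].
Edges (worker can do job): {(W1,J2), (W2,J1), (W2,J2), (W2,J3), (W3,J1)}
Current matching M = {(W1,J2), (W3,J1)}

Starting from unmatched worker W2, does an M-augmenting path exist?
Yes: W2 → J3

An M-augmenting path alternates non-matching / matching edges, starting and ending at unmatched vertices.
Path: W2 → J3
(J3 is unmatched in M, so the path is augmenting.)
Flipping edges along this path would increase |M| from 2 to 3.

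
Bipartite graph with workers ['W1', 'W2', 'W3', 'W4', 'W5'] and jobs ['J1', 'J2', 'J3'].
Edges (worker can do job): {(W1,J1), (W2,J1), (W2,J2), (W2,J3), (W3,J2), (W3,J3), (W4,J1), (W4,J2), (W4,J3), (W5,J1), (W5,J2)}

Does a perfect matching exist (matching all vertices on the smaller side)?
Yes, perfect matching exists (size 3)

Perfect matching: {(W3,J2), (W4,J3), (W5,J1)}
All 3 vertices on the smaller side are matched.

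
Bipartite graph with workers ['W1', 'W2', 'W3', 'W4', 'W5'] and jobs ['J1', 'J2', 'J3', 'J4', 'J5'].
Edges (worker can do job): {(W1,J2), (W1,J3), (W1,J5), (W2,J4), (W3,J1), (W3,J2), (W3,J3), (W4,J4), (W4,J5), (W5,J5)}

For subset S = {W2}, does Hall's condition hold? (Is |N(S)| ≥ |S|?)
Yes: |N(S)| = 1, |S| = 1

Subset S = {W2}
Neighbors N(S) = {J4}

|N(S)| = 1, |S| = 1
Hall's condition: |N(S)| ≥ |S| is satisfied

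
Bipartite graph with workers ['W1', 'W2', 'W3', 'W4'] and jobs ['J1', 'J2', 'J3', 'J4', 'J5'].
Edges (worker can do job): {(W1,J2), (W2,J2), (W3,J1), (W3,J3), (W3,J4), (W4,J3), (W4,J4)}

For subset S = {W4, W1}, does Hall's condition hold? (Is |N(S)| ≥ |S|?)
Yes: |N(S)| = 3, |S| = 2

Subset S = {W4, W1}
Neighbors N(S) = {J2, J3, J4}

|N(S)| = 3, |S| = 2
Hall's condition: |N(S)| ≥ |S| is satisfied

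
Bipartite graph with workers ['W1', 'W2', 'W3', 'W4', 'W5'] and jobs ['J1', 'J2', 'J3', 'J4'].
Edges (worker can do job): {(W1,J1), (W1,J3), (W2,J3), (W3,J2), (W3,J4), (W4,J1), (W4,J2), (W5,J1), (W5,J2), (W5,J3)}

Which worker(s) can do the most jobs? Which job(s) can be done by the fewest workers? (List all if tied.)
Most versatile: W5 (3 jobs); Least covered: J4 (1 workers)

Worker degrees (jobs they can do): W1:2, W2:1, W3:2, W4:2, W5:3
Job degrees (workers who can do it): J1:3, J2:3, J3:3, J4:1

Maximum worker degree is 3, achieved by: W5
Minimum job degree is 1, achieved by: J4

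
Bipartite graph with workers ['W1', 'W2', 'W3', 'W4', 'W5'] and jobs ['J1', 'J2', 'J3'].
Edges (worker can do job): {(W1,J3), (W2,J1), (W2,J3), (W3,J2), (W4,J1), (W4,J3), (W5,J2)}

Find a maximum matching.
Matching: {(W2,J1), (W3,J2), (W4,J3)}

Maximum matching (size 3):
  W2 → J1
  W3 → J2
  W4 → J3

Each worker is assigned to at most one job, and each job to at most one worker.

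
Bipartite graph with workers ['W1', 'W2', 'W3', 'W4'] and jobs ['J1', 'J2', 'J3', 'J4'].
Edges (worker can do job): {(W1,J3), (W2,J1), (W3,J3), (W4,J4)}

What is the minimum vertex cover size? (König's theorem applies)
Minimum vertex cover size = 3

By König's theorem: in bipartite graphs,
min vertex cover = max matching = 3

Maximum matching has size 3, so minimum vertex cover also has size 3.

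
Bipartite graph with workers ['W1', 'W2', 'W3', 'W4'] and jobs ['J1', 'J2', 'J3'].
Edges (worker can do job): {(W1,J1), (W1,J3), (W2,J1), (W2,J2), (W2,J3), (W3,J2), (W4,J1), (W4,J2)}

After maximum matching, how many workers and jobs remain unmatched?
Unmatched: 1 workers, 0 jobs

Maximum matching size: 3
Workers: 4 total, 3 matched, 1 unmatched
Jobs: 3 total, 3 matched, 0 unmatched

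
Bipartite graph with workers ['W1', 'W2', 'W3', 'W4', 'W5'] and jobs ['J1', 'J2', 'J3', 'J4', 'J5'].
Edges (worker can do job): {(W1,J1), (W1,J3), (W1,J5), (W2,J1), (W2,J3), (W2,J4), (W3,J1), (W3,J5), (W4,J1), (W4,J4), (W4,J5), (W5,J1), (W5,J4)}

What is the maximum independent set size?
Maximum independent set = 6

By König's theorem:
- Min vertex cover = Max matching = 4
- Max independent set = Total vertices - Min vertex cover
- Max independent set = 10 - 4 = 6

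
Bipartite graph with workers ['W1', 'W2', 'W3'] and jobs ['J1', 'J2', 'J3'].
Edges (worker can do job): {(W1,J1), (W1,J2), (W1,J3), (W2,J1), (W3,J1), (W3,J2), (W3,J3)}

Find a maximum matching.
Matching: {(W1,J2), (W2,J1), (W3,J3)}

Maximum matching (size 3):
  W1 → J2
  W2 → J1
  W3 → J3

Each worker is assigned to at most one job, and each job to at most one worker.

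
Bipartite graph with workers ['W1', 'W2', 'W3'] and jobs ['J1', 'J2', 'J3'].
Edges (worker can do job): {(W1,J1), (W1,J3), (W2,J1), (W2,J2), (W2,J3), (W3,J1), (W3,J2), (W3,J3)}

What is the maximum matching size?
Maximum matching size = 3

Maximum matching: {(W1,J1), (W2,J3), (W3,J2)}
Size: 3

This assigns 3 workers to 3 distinct jobs.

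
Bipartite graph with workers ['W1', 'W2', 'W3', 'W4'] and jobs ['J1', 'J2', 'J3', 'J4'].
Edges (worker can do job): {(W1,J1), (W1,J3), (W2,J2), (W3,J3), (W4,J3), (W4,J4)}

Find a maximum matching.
Matching: {(W1,J1), (W2,J2), (W3,J3), (W4,J4)}

Maximum matching (size 4):
  W1 → J1
  W2 → J2
  W3 → J3
  W4 → J4

Each worker is assigned to at most one job, and each job to at most one worker.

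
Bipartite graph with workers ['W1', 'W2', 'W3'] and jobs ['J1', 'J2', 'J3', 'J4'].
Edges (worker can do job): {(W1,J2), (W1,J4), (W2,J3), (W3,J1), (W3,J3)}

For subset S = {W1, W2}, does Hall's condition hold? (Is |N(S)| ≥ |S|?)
Yes: |N(S)| = 3, |S| = 2

Subset S = {W1, W2}
Neighbors N(S) = {J2, J3, J4}

|N(S)| = 3, |S| = 2
Hall's condition: |N(S)| ≥ |S| is satisfied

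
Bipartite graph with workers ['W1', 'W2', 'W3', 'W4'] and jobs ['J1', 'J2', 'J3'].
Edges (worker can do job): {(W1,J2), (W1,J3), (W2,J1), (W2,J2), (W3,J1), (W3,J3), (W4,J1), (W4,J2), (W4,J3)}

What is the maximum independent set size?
Maximum independent set = 4

By König's theorem:
- Min vertex cover = Max matching = 3
- Max independent set = Total vertices - Min vertex cover
- Max independent set = 7 - 3 = 4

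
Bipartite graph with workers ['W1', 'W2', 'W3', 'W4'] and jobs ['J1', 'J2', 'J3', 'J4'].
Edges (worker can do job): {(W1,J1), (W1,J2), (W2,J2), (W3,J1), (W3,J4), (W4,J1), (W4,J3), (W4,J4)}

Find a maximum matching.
Matching: {(W1,J1), (W2,J2), (W3,J4), (W4,J3)}

Maximum matching (size 4):
  W1 → J1
  W2 → J2
  W3 → J4
  W4 → J3

Each worker is assigned to at most one job, and each job to at most one worker.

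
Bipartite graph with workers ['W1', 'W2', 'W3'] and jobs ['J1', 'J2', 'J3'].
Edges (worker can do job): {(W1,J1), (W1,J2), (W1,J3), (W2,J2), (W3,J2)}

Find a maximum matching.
Matching: {(W1,J1), (W3,J2)}

Maximum matching (size 2):
  W1 → J1
  W3 → J2

Each worker is assigned to at most one job, and each job to at most one worker.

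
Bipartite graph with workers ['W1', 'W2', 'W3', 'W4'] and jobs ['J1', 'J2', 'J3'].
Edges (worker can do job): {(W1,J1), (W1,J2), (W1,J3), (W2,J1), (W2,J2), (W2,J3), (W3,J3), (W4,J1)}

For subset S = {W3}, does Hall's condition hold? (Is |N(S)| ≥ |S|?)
Yes: |N(S)| = 1, |S| = 1

Subset S = {W3}
Neighbors N(S) = {J3}

|N(S)| = 1, |S| = 1
Hall's condition: |N(S)| ≥ |S| is satisfied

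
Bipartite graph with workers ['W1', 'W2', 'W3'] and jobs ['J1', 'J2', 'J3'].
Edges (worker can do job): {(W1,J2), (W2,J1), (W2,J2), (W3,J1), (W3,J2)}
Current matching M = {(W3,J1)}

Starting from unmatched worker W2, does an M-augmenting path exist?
Yes: W2 → J2

An M-augmenting path alternates non-matching / matching edges, starting and ending at unmatched vertices.
Path: W2 → J2
(J2 is unmatched in M, so the path is augmenting.)
Flipping edges along this path would increase |M| from 1 to 2.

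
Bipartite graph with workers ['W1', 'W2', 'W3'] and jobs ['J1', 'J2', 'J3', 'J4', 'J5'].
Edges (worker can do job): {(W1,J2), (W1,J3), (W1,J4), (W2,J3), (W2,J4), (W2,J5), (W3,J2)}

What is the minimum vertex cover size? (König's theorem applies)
Minimum vertex cover size = 3

By König's theorem: in bipartite graphs,
min vertex cover = max matching = 3

Maximum matching has size 3, so minimum vertex cover also has size 3.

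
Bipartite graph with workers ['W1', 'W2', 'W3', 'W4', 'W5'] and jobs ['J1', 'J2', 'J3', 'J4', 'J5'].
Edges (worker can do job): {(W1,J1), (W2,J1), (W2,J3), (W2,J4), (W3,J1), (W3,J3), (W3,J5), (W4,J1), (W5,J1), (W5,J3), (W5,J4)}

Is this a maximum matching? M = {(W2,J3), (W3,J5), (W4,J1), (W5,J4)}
Yes, size 4 is maximum

Proposed matching has size 4.
Maximum matching size for this graph: 4.

This is a maximum matching.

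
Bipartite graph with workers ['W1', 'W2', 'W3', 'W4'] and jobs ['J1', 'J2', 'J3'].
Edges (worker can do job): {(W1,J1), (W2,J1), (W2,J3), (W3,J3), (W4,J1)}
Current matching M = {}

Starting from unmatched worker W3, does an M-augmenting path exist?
Yes: W3 → J3

An M-augmenting path alternates non-matching / matching edges, starting and ending at unmatched vertices.
Path: W3 → J3
(J3 is unmatched in M, so the path is augmenting.)
Flipping edges along this path would increase |M| from 0 to 1.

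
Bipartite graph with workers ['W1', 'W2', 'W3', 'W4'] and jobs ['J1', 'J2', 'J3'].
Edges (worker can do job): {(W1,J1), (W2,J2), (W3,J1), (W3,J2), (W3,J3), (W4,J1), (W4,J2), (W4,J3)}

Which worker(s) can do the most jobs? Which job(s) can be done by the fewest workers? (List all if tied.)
Most versatile: W3, W4 (3 jobs); Least covered: J3 (2 workers)

Worker degrees (jobs they can do): W1:1, W2:1, W3:3, W4:3
Job degrees (workers who can do it): J1:3, J2:3, J3:2

Maximum worker degree is 3, achieved by: W3, W4
Minimum job degree is 2, achieved by: J3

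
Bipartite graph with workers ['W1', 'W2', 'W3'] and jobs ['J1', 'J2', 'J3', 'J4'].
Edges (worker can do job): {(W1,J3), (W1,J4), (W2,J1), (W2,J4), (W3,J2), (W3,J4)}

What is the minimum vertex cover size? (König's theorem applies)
Minimum vertex cover size = 3

By König's theorem: in bipartite graphs,
min vertex cover = max matching = 3

Maximum matching has size 3, so minimum vertex cover also has size 3.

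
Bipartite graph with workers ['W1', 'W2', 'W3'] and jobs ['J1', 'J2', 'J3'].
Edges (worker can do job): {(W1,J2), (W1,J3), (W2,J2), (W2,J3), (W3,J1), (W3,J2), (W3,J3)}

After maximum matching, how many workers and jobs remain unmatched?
Unmatched: 0 workers, 0 jobs

Maximum matching size: 3
Workers: 3 total, 3 matched, 0 unmatched
Jobs: 3 total, 3 matched, 0 unmatched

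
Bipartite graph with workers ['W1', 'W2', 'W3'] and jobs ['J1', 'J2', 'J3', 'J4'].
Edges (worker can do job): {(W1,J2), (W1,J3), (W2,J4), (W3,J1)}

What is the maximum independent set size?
Maximum independent set = 4

By König's theorem:
- Min vertex cover = Max matching = 3
- Max independent set = Total vertices - Min vertex cover
- Max independent set = 7 - 3 = 4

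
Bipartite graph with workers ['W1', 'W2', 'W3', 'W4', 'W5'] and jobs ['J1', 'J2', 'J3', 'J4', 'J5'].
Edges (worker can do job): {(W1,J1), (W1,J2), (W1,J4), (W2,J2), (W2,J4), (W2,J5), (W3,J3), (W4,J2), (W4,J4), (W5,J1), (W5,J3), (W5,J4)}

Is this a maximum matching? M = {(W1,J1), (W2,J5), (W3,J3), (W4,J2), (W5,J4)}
Yes, size 5 is maximum

Proposed matching has size 5.
Maximum matching size for this graph: 5.

This is a maximum matching.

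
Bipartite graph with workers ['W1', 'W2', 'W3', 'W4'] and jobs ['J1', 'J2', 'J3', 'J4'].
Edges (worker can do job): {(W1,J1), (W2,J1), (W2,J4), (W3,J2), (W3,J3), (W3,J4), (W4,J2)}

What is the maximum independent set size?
Maximum independent set = 4

By König's theorem:
- Min vertex cover = Max matching = 4
- Max independent set = Total vertices - Min vertex cover
- Max independent set = 8 - 4 = 4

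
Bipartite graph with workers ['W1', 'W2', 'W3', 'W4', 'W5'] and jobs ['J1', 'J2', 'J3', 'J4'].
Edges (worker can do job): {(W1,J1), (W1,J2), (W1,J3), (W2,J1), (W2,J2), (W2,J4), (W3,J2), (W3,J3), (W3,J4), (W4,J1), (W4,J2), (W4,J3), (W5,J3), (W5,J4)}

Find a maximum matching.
Matching: {(W1,J1), (W3,J2), (W4,J3), (W5,J4)}

Maximum matching (size 4):
  W1 → J1
  W3 → J2
  W4 → J3
  W5 → J4

Each worker is assigned to at most one job, and each job to at most one worker.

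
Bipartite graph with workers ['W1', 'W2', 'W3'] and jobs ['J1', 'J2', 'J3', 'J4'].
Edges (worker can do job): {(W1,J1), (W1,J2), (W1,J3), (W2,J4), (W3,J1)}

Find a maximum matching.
Matching: {(W1,J3), (W2,J4), (W3,J1)}

Maximum matching (size 3):
  W1 → J3
  W2 → J4
  W3 → J1

Each worker is assigned to at most one job, and each job to at most one worker.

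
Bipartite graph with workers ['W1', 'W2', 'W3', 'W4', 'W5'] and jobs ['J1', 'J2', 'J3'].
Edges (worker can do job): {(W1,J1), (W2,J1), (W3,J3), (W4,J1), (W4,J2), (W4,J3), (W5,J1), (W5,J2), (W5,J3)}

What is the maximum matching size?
Maximum matching size = 3

Maximum matching: {(W3,J3), (W4,J2), (W5,J1)}
Size: 3

This assigns 3 workers to 3 distinct jobs.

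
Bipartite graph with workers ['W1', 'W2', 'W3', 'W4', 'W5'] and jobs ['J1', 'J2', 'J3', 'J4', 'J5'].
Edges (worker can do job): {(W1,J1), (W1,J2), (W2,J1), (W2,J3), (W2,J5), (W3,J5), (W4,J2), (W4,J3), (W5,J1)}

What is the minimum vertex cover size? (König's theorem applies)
Minimum vertex cover size = 4

By König's theorem: in bipartite graphs,
min vertex cover = max matching = 4

Maximum matching has size 4, so minimum vertex cover also has size 4.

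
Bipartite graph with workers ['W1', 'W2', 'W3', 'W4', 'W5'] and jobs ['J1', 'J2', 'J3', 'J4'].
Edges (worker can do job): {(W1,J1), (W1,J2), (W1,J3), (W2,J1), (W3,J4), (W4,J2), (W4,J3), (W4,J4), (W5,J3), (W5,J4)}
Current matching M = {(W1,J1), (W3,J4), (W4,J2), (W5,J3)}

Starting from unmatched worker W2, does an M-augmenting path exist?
No augmenting path from W2

Alternating search from W2 reaches jobs: {J1, J2, J3, J4}.
Every reachable job is already matched in M, and following those matched edges back to workers exposes no further unvisited jobs.
No M-augmenting path from W2 exists.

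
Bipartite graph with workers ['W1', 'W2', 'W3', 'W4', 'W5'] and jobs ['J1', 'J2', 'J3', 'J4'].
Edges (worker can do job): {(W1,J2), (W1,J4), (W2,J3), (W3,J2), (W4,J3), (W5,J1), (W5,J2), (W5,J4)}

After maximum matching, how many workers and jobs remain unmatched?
Unmatched: 1 workers, 0 jobs

Maximum matching size: 4
Workers: 5 total, 4 matched, 1 unmatched
Jobs: 4 total, 4 matched, 0 unmatched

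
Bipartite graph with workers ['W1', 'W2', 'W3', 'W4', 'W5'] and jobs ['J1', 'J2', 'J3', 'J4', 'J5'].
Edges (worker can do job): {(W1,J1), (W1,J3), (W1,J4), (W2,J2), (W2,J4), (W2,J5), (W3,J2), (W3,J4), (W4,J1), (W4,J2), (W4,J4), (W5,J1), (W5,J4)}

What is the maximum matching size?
Maximum matching size = 5

Maximum matching: {(W1,J3), (W2,J5), (W3,J2), (W4,J4), (W5,J1)}
Size: 5

This assigns 5 workers to 5 distinct jobs.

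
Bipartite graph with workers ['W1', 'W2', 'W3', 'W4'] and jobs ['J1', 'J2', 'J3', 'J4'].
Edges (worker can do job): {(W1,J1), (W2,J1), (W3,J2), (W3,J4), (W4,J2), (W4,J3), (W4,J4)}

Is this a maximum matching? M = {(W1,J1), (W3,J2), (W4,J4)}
Yes, size 3 is maximum

Proposed matching has size 3.
Maximum matching size for this graph: 3.

This is a maximum matching.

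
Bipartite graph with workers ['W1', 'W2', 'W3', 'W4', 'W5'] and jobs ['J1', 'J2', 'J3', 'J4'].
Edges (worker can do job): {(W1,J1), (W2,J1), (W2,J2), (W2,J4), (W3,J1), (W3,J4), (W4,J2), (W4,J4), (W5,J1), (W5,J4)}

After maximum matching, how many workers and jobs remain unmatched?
Unmatched: 2 workers, 1 jobs

Maximum matching size: 3
Workers: 5 total, 3 matched, 2 unmatched
Jobs: 4 total, 3 matched, 1 unmatched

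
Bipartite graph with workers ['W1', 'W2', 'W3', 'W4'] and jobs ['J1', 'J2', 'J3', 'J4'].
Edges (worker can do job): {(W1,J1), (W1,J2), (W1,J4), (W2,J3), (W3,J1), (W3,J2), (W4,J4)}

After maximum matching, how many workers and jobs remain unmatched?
Unmatched: 0 workers, 0 jobs

Maximum matching size: 4
Workers: 4 total, 4 matched, 0 unmatched
Jobs: 4 total, 4 matched, 0 unmatched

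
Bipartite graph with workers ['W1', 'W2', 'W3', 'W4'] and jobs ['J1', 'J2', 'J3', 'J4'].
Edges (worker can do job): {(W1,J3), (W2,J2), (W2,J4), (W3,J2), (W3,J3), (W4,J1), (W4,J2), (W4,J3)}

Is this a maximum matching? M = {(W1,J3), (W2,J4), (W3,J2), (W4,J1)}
Yes, size 4 is maximum

Proposed matching has size 4.
Maximum matching size for this graph: 4.

This is a maximum matching.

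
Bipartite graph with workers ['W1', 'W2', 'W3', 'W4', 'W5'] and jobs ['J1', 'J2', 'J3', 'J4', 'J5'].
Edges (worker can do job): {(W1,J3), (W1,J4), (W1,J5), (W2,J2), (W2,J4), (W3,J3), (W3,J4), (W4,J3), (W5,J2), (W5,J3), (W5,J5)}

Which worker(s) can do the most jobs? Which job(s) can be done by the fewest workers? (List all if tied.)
Most versatile: W1, W5 (3 jobs); Least covered: J1 (0 workers)

Worker degrees (jobs they can do): W1:3, W2:2, W3:2, W4:1, W5:3
Job degrees (workers who can do it): J1:0, J2:2, J3:4, J4:3, J5:2

Maximum worker degree is 3, achieved by: W1, W5
Minimum job degree is 0, achieved by: J1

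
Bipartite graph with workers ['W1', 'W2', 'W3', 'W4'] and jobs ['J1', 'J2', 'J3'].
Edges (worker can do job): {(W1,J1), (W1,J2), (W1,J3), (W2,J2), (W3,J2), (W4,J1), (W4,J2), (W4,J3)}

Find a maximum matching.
Matching: {(W1,J3), (W3,J2), (W4,J1)}

Maximum matching (size 3):
  W1 → J3
  W3 → J2
  W4 → J1

Each worker is assigned to at most one job, and each job to at most one worker.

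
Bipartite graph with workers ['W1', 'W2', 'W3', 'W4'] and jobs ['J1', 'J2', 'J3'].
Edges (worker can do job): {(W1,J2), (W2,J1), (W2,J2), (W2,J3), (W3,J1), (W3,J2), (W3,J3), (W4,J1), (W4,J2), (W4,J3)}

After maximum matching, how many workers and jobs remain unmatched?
Unmatched: 1 workers, 0 jobs

Maximum matching size: 3
Workers: 4 total, 3 matched, 1 unmatched
Jobs: 3 total, 3 matched, 0 unmatched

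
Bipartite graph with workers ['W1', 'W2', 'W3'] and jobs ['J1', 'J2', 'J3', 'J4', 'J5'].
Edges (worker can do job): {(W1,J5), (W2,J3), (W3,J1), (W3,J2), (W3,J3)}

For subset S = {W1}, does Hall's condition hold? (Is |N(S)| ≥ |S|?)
Yes: |N(S)| = 1, |S| = 1

Subset S = {W1}
Neighbors N(S) = {J5}

|N(S)| = 1, |S| = 1
Hall's condition: |N(S)| ≥ |S| is satisfied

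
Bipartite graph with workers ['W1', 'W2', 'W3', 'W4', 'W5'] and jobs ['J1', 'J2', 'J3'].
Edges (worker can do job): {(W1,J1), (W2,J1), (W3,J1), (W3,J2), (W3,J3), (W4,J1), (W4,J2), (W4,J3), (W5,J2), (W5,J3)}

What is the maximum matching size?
Maximum matching size = 3

Maximum matching: {(W3,J1), (W4,J3), (W5,J2)}
Size: 3

This assigns 3 workers to 3 distinct jobs.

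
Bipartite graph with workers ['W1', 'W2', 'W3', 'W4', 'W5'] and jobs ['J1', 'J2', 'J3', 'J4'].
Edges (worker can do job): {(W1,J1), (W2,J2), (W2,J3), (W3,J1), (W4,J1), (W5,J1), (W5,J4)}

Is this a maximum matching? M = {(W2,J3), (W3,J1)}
No, size 2 is not maximum

Proposed matching has size 2.
Maximum matching size for this graph: 3.

This is NOT maximum - can be improved to size 3.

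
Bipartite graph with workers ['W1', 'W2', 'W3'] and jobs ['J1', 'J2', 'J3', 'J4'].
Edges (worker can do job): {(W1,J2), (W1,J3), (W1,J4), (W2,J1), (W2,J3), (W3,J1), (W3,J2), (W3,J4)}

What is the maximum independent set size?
Maximum independent set = 4

By König's theorem:
- Min vertex cover = Max matching = 3
- Max independent set = Total vertices - Min vertex cover
- Max independent set = 7 - 3 = 4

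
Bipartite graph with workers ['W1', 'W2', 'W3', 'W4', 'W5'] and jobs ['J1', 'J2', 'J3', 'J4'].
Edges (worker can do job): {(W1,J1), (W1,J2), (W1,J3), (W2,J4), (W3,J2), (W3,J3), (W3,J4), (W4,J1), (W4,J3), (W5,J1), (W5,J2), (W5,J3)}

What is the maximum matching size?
Maximum matching size = 4

Maximum matching: {(W2,J4), (W3,J2), (W4,J3), (W5,J1)}
Size: 4

This assigns 4 workers to 4 distinct jobs.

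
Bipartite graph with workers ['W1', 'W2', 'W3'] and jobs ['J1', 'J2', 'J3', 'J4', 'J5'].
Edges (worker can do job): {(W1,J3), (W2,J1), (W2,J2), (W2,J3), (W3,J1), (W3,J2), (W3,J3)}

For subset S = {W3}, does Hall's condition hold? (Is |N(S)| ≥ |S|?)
Yes: |N(S)| = 3, |S| = 1

Subset S = {W3}
Neighbors N(S) = {J1, J2, J3}

|N(S)| = 3, |S| = 1
Hall's condition: |N(S)| ≥ |S| is satisfied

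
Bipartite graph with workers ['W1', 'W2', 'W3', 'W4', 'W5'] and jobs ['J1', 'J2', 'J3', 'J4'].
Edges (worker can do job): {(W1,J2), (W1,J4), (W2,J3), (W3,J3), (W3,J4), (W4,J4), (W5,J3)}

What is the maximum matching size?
Maximum matching size = 3

Maximum matching: {(W1,J2), (W3,J3), (W4,J4)}
Size: 3

This assigns 3 workers to 3 distinct jobs.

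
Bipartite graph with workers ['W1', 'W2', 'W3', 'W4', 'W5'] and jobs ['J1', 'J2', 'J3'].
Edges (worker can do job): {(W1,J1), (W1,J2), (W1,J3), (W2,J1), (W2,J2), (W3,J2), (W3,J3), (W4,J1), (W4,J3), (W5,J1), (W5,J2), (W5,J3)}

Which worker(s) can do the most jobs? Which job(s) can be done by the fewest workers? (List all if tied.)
Most versatile: W1, W5 (3 jobs); Least covered: J1, J2, J3 (4 workers)

Worker degrees (jobs they can do): W1:3, W2:2, W3:2, W4:2, W5:3
Job degrees (workers who can do it): J1:4, J2:4, J3:4

Maximum worker degree is 3, achieved by: W1, W5
Minimum job degree is 4, achieved by: J1, J2, J3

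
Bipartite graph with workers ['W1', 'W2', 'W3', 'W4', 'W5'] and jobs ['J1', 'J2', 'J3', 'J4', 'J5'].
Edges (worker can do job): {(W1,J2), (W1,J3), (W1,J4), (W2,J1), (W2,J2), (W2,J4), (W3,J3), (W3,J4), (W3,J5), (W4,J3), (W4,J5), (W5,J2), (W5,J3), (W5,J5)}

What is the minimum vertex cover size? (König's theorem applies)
Minimum vertex cover size = 5

By König's theorem: in bipartite graphs,
min vertex cover = max matching = 5

Maximum matching has size 5, so minimum vertex cover also has size 5.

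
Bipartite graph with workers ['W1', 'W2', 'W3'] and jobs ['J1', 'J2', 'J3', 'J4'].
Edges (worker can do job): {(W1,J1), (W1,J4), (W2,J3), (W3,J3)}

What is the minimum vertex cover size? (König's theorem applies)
Minimum vertex cover size = 2

By König's theorem: in bipartite graphs,
min vertex cover = max matching = 2

Maximum matching has size 2, so minimum vertex cover also has size 2.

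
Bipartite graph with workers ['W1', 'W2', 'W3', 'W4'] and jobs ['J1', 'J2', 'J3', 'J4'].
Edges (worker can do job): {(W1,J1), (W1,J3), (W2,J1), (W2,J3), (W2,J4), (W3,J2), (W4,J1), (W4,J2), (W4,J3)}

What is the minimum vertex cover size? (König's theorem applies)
Minimum vertex cover size = 4

By König's theorem: in bipartite graphs,
min vertex cover = max matching = 4

Maximum matching has size 4, so minimum vertex cover also has size 4.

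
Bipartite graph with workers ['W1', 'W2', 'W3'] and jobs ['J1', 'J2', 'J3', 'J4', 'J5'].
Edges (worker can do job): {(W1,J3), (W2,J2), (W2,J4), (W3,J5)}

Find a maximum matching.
Matching: {(W1,J3), (W2,J4), (W3,J5)}

Maximum matching (size 3):
  W1 → J3
  W2 → J4
  W3 → J5

Each worker is assigned to at most one job, and each job to at most one worker.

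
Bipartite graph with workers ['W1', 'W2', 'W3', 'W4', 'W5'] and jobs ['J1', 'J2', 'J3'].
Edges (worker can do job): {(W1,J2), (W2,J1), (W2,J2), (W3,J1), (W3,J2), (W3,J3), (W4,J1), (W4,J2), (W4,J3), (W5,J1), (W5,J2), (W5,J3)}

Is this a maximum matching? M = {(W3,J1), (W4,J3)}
No, size 2 is not maximum

Proposed matching has size 2.
Maximum matching size for this graph: 3.

This is NOT maximum - can be improved to size 3.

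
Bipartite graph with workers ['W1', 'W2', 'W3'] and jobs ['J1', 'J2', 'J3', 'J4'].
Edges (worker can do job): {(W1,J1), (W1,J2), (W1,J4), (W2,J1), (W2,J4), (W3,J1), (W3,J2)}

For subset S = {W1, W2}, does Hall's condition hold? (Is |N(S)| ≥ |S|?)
Yes: |N(S)| = 3, |S| = 2

Subset S = {W1, W2}
Neighbors N(S) = {J1, J2, J4}

|N(S)| = 3, |S| = 2
Hall's condition: |N(S)| ≥ |S| is satisfied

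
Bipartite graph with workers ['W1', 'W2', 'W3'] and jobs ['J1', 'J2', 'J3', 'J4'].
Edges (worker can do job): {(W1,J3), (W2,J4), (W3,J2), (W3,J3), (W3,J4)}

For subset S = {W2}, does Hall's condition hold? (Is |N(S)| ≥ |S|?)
Yes: |N(S)| = 1, |S| = 1

Subset S = {W2}
Neighbors N(S) = {J4}

|N(S)| = 1, |S| = 1
Hall's condition: |N(S)| ≥ |S| is satisfied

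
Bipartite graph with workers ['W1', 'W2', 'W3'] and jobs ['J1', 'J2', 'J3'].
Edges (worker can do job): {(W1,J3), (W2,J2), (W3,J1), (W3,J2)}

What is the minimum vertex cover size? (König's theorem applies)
Minimum vertex cover size = 3

By König's theorem: in bipartite graphs,
min vertex cover = max matching = 3

Maximum matching has size 3, so minimum vertex cover also has size 3.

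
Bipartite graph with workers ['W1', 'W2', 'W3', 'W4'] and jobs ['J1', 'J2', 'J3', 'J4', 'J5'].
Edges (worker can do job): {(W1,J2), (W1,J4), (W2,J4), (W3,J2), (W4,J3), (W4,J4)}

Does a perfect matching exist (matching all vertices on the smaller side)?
No, maximum matching has size 3 < 4

Maximum matching has size 3, need 4 for perfect matching.
Unmatched workers: ['W2']
Unmatched jobs: ['J5', 'J1']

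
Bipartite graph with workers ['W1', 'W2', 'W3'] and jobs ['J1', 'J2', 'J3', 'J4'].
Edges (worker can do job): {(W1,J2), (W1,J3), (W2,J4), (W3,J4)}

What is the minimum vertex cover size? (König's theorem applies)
Minimum vertex cover size = 2

By König's theorem: in bipartite graphs,
min vertex cover = max matching = 2

Maximum matching has size 2, so minimum vertex cover also has size 2.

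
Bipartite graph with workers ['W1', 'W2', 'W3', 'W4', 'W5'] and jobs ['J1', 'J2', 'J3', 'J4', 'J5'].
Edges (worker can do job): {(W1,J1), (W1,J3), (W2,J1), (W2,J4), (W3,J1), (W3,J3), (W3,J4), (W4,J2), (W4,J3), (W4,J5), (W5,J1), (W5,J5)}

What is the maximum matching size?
Maximum matching size = 5

Maximum matching: {(W1,J3), (W2,J4), (W3,J1), (W4,J2), (W5,J5)}
Size: 5

This assigns 5 workers to 5 distinct jobs.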